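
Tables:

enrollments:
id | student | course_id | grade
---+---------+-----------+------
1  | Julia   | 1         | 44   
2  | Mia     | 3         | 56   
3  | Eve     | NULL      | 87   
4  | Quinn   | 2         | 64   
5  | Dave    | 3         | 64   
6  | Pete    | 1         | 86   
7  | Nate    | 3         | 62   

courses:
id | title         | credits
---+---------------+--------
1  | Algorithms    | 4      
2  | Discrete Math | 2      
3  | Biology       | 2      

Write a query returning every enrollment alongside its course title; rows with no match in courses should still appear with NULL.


LEFT JOIN keeps every row from enrollments (the left table); where course_id has no match in courses, the course columns become NULL. Walk through each enrollment:
  - enrollment 1 (Julia): course_id=1 -> matches Algorithms
  - enrollment 2 (Mia): course_id=3 -> matches Biology
  - enrollment 3 (Eve): course_id=NULL, no match -> kept with NULL
  - enrollment 4 (Quinn): course_id=2 -> matches Discrete Math
  - enrollment 5 (Dave): course_id=3 -> matches Biology
  - enrollment 6 (Pete): course_id=1 -> matches Algorithms
  - enrollment 7 (Nate): course_id=3 -> matches Biology
All 7 rows appear; 1 has NULL course.

SQL:
SELECT a.student, b.title AS course
FROM enrollments a
LEFT JOIN courses b ON a.course_id = b.id

Result:
student | course       
--------+--------------
Julia   | Algorithms   
Mia     | Biology      
Eve     | NULL         
Quinn   | Discrete Math
Dave    | Biology      
Pete    | Algorithms   
Nate    | Biology      


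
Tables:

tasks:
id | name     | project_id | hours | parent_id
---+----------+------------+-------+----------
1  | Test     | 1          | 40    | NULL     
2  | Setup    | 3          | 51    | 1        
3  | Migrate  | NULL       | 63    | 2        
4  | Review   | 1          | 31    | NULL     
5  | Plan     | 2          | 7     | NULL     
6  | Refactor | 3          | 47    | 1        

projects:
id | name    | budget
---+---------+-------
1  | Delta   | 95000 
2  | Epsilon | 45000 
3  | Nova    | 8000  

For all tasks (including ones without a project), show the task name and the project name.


LEFT JOIN keeps every row from tasks (the left table); where project_id has no match in projects, the project columns become NULL. Walk through each task:
  - task 1 (Test): project_id=1 -> matches Delta
  - task 2 (Setup): project_id=3 -> matches Nova
  - task 3 (Migrate): project_id=NULL, no match -> kept with NULL
  - task 4 (Review): project_id=1 -> matches Delta
  - task 5 (Plan): project_id=2 -> matches Epsilon
  - task 6 (Refactor): project_id=3 -> matches Nova
All 6 rows appear; 1 has NULL project.

SQL:
SELECT a.name, b.name AS project
FROM tasks a
LEFT JOIN projects b ON a.project_id = b.id

Result:
name     | project
---------+--------
Test     | Delta  
Setup    | Nova   
Migrate  | NULL   
Review   | Delta  
Plan     | Epsilon
Refactor | Nova   


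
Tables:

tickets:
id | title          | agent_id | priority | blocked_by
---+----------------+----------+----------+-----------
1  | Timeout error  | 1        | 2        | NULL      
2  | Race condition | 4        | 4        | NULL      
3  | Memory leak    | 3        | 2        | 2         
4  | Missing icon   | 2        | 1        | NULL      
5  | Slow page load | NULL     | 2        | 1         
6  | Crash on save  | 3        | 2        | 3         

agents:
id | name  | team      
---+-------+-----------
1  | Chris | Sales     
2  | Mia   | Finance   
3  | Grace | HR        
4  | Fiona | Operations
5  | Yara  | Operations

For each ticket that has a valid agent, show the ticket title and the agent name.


INNER JOIN keeps only tickets rows whose agent_id matches an id in agents. Walk through each ticket:
  - ticket 1 (Timeout error): agent_id=1 -> matches Chris
  - ticket 2 (Race condition): agent_id=4 -> matches Fiona
  - ticket 3 (Memory leak): agent_id=3 -> matches Grace
  - ticket 4 (Missing icon): agent_id=2 -> matches Mia
  - ticket 5 (Slow page load): agent_id=NULL, no match -> dropped
  - ticket 6 (Crash on save): agent_id=3 -> matches Grace
So 1 of 6 rows is dropped.

SQL:
SELECT a.title, b.name AS agent
FROM tickets a
INNER JOIN agents b ON a.agent_id = b.id

Result:
title          | agent
---------------+------
Timeout error  | Chris
Race condition | Fiona
Memory leak    | Grace
Missing icon   | Mia  
Crash on save  | Grace


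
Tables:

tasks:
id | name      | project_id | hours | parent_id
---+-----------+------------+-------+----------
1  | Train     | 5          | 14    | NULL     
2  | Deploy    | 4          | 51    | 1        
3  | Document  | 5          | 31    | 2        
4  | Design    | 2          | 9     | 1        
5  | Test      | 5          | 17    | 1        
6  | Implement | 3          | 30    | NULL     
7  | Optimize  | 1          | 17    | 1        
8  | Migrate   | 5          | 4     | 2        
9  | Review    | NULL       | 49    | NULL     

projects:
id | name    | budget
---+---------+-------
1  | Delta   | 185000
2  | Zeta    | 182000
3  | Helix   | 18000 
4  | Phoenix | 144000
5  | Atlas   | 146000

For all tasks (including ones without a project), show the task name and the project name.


LEFT JOIN keeps every row from tasks (the left table); where project_id has no match in projects, the project columns become NULL. Walk through each task:
  - task 1 (Train): project_id=5 -> matches Atlas
  - task 2 (Deploy): project_id=4 -> matches Phoenix
  - task 3 (Document): project_id=5 -> matches Atlas
  - task 4 (Design): project_id=2 -> matches Zeta
  - task 5 (Test): project_id=5 -> matches Atlas
  - task 6 (Implement): project_id=3 -> matches Helix
  - task 7 (Optimize): project_id=1 -> matches Delta
  - task 8 (Migrate): project_id=5 -> matches Atlas
  - task 9 (Review): project_id=NULL, no match -> kept with NULL
All 9 rows appear; 1 has NULL project.

SQL:
SELECT a.name, b.name AS project
FROM tasks a
LEFT JOIN projects b ON a.project_id = b.id

Result:
name      | project
----------+--------
Train     | Atlas  
Deploy    | Phoenix
Document  | Atlas  
Design    | Zeta   
Test      | Atlas  
Implement | Helix  
Optimize  | Delta  
Migrate   | Atlas  
Review    | NULL   


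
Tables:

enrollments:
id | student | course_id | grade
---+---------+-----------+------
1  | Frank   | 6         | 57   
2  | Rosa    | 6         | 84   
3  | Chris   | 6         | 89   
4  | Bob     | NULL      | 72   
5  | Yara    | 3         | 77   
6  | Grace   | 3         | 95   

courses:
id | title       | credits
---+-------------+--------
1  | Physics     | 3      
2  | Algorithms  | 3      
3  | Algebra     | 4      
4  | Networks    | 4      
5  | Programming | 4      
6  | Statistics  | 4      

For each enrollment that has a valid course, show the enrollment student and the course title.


INNER JOIN keeps only enrollments rows whose course_id matches an id in courses. Walk through each enrollment:
  - enrollment 1 (Frank): course_id=6 -> matches Statistics
  - enrollment 2 (Rosa): course_id=6 -> matches Statistics
  - enrollment 3 (Chris): course_id=6 -> matches Statistics
  - enrollment 4 (Bob): course_id=NULL, no match -> dropped
  - enrollment 5 (Yara): course_id=3 -> matches Algebra
  - enrollment 6 (Grace): course_id=3 -> matches Algebra
So 1 of 6 rows is dropped.

SQL:
SELECT a.student, b.title AS course
FROM enrollments a
INNER JOIN courses b ON a.course_id = b.id

Result:
student | course    
--------+-----------
Frank   | Statistics
Rosa    | Statistics
Chris   | Statistics
Yara    | Algebra   
Grace   | Algebra   


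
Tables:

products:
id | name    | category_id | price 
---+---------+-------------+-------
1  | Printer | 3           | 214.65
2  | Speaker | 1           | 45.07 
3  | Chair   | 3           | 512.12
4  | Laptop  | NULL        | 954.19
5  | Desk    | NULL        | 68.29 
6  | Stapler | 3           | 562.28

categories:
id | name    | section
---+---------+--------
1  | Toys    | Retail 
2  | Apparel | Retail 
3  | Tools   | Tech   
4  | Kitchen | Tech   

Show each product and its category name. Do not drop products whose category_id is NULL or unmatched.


LEFT JOIN keeps every row from products (the left table); where category_id has no match in categories, the category columns become NULL. Walk through each product:
  - product 1 (Printer): category_id=3 -> matches Tools
  - product 2 (Speaker): category_id=1 -> matches Toys
  - product 3 (Chair): category_id=3 -> matches Tools
  - product 4 (Laptop): category_id=NULL, no match -> kept with NULL
  - product 5 (Desk): category_id=NULL, no match -> kept with NULL
  - product 6 (Stapler): category_id=3 -> matches Tools
All 6 rows appear; 2 have NULL category.

SQL:
SELECT a.name, b.name AS category
FROM products a
LEFT JOIN categories b ON a.category_id = b.id

Result:
name    | category
--------+---------
Printer | Tools   
Speaker | Toys    
Chair   | Tools   
Laptop  | NULL    
Desk    | NULL    
Stapler | Tools   


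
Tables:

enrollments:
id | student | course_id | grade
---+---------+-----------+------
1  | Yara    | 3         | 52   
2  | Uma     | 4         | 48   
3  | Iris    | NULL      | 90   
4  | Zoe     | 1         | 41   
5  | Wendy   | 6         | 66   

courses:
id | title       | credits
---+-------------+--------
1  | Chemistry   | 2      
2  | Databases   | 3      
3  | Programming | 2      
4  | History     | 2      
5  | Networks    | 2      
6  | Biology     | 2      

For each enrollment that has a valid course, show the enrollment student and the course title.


INNER JOIN keeps only enrollments rows whose course_id matches an id in courses. Walk through each enrollment:
  - enrollment 1 (Yara): course_id=3 -> matches Programming
  - enrollment 2 (Uma): course_id=4 -> matches History
  - enrollment 3 (Iris): course_id=NULL, no match -> dropped
  - enrollment 4 (Zoe): course_id=1 -> matches Chemistry
  - enrollment 5 (Wendy): course_id=6 -> matches Biology
So 1 of 5 rows is dropped.

SQL:
SELECT a.student, b.title AS course
FROM enrollments a
INNER JOIN courses b ON a.course_id = b.id

Result:
student | course     
--------+------------
Yara    | Programming
Uma     | History    
Zoe     | Chemistry  
Wendy   | Biology    


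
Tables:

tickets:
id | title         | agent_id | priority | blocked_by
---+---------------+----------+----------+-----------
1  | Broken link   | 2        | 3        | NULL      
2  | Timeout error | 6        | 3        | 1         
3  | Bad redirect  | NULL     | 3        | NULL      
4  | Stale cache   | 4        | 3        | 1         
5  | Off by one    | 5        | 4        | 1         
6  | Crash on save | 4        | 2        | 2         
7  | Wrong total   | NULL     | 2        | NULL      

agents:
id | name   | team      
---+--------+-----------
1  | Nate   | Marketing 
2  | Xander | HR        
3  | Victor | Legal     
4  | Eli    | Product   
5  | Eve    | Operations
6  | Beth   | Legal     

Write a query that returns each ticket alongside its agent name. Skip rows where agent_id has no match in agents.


INNER JOIN keeps only tickets rows whose agent_id matches an id in agents. Walk through each ticket:
  - ticket 1 (Broken link): agent_id=2 -> matches Xander
  - ticket 2 (Timeout error): agent_id=6 -> matches Beth
  - ticket 3 (Bad redirect): agent_id=NULL, no match -> dropped
  - ticket 4 (Stale cache): agent_id=4 -> matches Eli
  - ticket 5 (Off by one): agent_id=5 -> matches Eve
  - ticket 6 (Crash on save): agent_id=4 -> matches Eli
  - ticket 7 (Wrong total): agent_id=NULL, no match -> dropped
So 2 of 7 rows are dropped.

SQL:
SELECT a.title, b.name AS agent
FROM tickets a
INNER JOIN agents b ON a.agent_id = b.id

Result:
title         | agent 
--------------+-------
Broken link   | Xander
Timeout error | Beth  
Stale cache   | Eli   
Off by one    | Eve   
Crash on save | Eli   


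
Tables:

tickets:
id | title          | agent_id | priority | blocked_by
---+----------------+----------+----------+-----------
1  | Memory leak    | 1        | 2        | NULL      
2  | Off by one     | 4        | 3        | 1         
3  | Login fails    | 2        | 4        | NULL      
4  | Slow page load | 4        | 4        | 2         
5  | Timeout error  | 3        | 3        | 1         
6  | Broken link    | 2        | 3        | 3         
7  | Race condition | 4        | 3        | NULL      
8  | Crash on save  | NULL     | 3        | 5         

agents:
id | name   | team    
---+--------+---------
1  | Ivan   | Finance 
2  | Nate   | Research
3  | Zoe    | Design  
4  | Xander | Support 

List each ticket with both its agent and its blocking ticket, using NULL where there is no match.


Two LEFT JOINs from the same base table tickets: one to agents via agent_id, one to tickets itself via blocked_by. Both are LEFT so every ticket is preserved.
Match against agents:
  - ticket 1 (Memory leak): agent_id=1 -> matches Ivan
  - ticket 2 (Off by one): agent_id=4 -> matches Xander
  - ticket 3 (Login fails): agent_id=2 -> matches Nate
  - ticket 4 (Slow page load): agent_id=4 -> matches Xander
  - ticket 5 (Timeout error): agent_id=3 -> matches Zoe
  - ticket 6 (Broken link): agent_id=2 -> matches Nate
  - ticket 7 (Race condition): agent_id=4 -> matches Xander
  - ticket 8 (Crash on save): agent_id=NULL, no match -> kept with NULL
Match against tickets (self):
  - ticket 1 (Memory leak): blocked_by=NULL -> NULL
  - ticket 2 (Off by one): blocked_by=1 -> Memory leak
  - ticket 3 (Login fails): blocked_by=NULL -> NULL
  - ticket 4 (Slow page load): blocked_by=2 -> Off by one
  - ticket 5 (Timeout error): blocked_by=1 -> Memory leak
  - ticket 6 (Broken link): blocked_by=3 -> Login fails
  - ticket 7 (Race condition): blocked_by=NULL -> NULL
  - ticket 8 (Crash on save): blocked_by=5 -> Timeout error

SQL:
SELECT a.title, b.name AS agent, c.title AS blocked_by
FROM tickets a
LEFT JOIN agents b ON a.agent_id = b.id
LEFT JOIN tickets c ON a.blocked_by = c.id

Result:
title          | agent  | blocked_by   
---------------+--------+--------------
Memory leak    | Ivan   | NULL         
Off by one     | Xander | Memory leak  
Login fails    | Nate   | NULL         
Slow page load | Xander | Off by one   
Timeout error  | Zoe    | Memory leak  
Broken link    | Nate   | Login fails  
Race condition | Xander | NULL         
Crash on save  | NULL   | Timeout error


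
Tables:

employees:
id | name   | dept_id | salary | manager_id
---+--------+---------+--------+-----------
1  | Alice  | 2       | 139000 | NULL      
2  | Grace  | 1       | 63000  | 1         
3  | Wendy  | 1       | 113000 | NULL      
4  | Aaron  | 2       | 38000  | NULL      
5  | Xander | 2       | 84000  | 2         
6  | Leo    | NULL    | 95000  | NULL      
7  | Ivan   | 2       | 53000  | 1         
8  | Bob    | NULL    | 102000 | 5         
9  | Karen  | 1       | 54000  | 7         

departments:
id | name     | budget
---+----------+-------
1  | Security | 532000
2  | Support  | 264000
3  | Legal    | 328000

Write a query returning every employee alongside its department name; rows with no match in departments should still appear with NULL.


LEFT JOIN keeps every row from employees (the left table); where dept_id has no match in departments, the department columns become NULL. Walk through each employee:
  - employee 1 (Alice): dept_id=2 -> matches Support
  - employee 2 (Grace): dept_id=1 -> matches Security
  - employee 3 (Wendy): dept_id=1 -> matches Security
  - employee 4 (Aaron): dept_id=2 -> matches Support
  - employee 5 (Xander): dept_id=2 -> matches Support
  - employee 6 (Leo): dept_id=NULL, no match -> kept with NULL
  - employee 7 (Ivan): dept_id=2 -> matches Support
  - employee 8 (Bob): dept_id=NULL, no match -> kept with NULL
  - employee 9 (Karen): dept_id=1 -> matches Security
All 9 rows appear; 2 have NULL department.

SQL:
SELECT a.name, b.name AS department
FROM employees a
LEFT JOIN departments b ON a.dept_id = b.id

Result:
name   | department
-------+-----------
Alice  | Support   
Grace  | Security  
Wendy  | Security  
Aaron  | Support   
Xander | Support   
Leo    | NULL      
Ivan   | Support   
Bob    | NULL      
Karen  | Security  


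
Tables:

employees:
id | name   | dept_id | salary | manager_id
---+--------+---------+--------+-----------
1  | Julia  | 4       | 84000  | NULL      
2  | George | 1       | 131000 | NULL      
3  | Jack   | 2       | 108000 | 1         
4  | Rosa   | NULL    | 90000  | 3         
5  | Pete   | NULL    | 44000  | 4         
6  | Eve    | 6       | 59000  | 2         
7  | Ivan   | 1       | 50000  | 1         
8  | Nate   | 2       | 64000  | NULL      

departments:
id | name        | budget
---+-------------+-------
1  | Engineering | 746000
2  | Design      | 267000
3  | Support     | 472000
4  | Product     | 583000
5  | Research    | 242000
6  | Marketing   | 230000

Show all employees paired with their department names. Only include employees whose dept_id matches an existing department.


INNER JOIN keeps only employees rows whose dept_id matches an id in departments. Walk through each employee:
  - employee 1 (Julia): dept_id=4 -> matches Product
  - employee 2 (George): dept_id=1 -> matches Engineering
  - employee 3 (Jack): dept_id=2 -> matches Design
  - employee 4 (Rosa): dept_id=NULL, no match -> dropped
  - employee 5 (Pete): dept_id=NULL, no match -> dropped
  - employee 6 (Eve): dept_id=6 -> matches Marketing
  - employee 7 (Ivan): dept_id=1 -> matches Engineering
  - employee 8 (Nate): dept_id=2 -> matches Design
So 2 of 8 rows are dropped.

SQL:
SELECT a.name, b.name AS department
FROM employees a
INNER JOIN departments b ON a.dept_id = b.id

Result:
name   | department 
-------+------------
Julia  | Product    
George | Engineering
Jack   | Design     
Eve    | Marketing  
Ivan   | Engineering
Nate   | Design     


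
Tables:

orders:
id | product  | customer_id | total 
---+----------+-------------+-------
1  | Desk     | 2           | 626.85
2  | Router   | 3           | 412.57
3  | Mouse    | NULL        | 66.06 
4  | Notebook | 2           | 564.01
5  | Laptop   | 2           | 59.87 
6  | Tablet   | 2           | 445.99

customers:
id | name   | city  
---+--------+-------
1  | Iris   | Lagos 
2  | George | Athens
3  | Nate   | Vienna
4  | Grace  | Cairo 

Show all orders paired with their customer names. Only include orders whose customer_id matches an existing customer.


INNER JOIN keeps only orders rows whose customer_id matches an id in customers. Walk through each order:
  - order 1 (Desk): customer_id=2 -> matches George
  - order 2 (Router): customer_id=3 -> matches Nate
  - order 3 (Mouse): customer_id=NULL, no match -> dropped
  - order 4 (Notebook): customer_id=2 -> matches George
  - order 5 (Laptop): customer_id=2 -> matches George
  - order 6 (Tablet): customer_id=2 -> matches George
So 1 of 6 rows is dropped.

SQL:
SELECT a.product, b.name AS customer
FROM orders a
INNER JOIN customers b ON a.customer_id = b.id

Result:
product  | customer
---------+---------
Desk     | George  
Router   | Nate    
Notebook | George  
Laptop   | George  
Tablet   | George  


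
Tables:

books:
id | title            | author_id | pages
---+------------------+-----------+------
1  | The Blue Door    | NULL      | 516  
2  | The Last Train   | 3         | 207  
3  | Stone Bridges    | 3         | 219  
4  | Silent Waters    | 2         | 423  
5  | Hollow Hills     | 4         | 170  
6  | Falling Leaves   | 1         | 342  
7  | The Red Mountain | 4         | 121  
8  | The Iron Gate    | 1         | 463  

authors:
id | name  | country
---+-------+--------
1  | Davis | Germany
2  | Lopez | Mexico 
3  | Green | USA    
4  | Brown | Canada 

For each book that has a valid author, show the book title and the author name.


INNER JOIN keeps only books rows whose author_id matches an id in authors. Walk through each book:
  - book 1 (The Blue Door): author_id=NULL, no match -> dropped
  - book 2 (The Last Train): author_id=3 -> matches Green
  - book 3 (Stone Bridges): author_id=3 -> matches Green
  - book 4 (Silent Waters): author_id=2 -> matches Lopez
  - book 5 (Hollow Hills): author_id=4 -> matches Brown
  - book 6 (Falling Leaves): author_id=1 -> matches Davis
  - book 7 (The Red Mountain): author_id=4 -> matches Brown
  - book 8 (The Iron Gate): author_id=1 -> matches Davis
So 1 of 8 rows is dropped.

SQL:
SELECT a.title, b.name AS author
FROM books a
INNER JOIN authors b ON a.author_id = b.id

Result:
title            | author
-----------------+-------
The Last Train   | Green 
Stone Bridges    | Green 
Silent Waters    | Lopez 
Hollow Hills     | Brown 
Falling Leaves   | Davis 
The Red Mountain | Brown 
The Iron Gate    | Davis 


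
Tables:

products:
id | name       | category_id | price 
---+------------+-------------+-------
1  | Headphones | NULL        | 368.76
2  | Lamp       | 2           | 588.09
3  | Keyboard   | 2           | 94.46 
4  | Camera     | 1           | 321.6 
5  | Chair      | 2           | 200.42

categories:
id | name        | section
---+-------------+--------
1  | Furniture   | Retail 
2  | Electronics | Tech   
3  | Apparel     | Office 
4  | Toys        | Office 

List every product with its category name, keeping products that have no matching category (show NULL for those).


LEFT JOIN keeps every row from products (the left table); where category_id has no match in categories, the category columns become NULL. Walk through each product:
  - product 1 (Headphones): category_id=NULL, no match -> kept with NULL
  - product 2 (Lamp): category_id=2 -> matches Electronics
  - product 3 (Keyboard): category_id=2 -> matches Electronics
  - product 4 (Camera): category_id=1 -> matches Furniture
  - product 5 (Chair): category_id=2 -> matches Electronics
All 5 rows appear; 1 has NULL category.

SQL:
SELECT a.name, b.name AS category
FROM products a
LEFT JOIN categories b ON a.category_id = b.id

Result:
name       | category   
-----------+------------
Headphones | NULL       
Lamp       | Electronics
Keyboard   | Electronics
Camera     | Furniture  
Chair      | Electronics


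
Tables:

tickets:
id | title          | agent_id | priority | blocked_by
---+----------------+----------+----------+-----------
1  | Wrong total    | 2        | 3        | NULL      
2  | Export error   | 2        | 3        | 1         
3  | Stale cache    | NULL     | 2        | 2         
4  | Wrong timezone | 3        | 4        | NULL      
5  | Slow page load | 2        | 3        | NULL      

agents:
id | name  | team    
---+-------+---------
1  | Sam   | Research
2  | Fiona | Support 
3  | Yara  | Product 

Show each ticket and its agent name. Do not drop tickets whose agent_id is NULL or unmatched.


LEFT JOIN keeps every row from tickets (the left table); where agent_id has no match in agents, the agent columns become NULL. Walk through each ticket:
  - ticket 1 (Wrong total): agent_id=2 -> matches Fiona
  - ticket 2 (Export error): agent_id=2 -> matches Fiona
  - ticket 3 (Stale cache): agent_id=NULL, no match -> kept with NULL
  - ticket 4 (Wrong timezone): agent_id=3 -> matches Yara
  - ticket 5 (Slow page load): agent_id=2 -> matches Fiona
All 5 rows appear; 1 has NULL agent.

SQL:
SELECT a.title, b.name AS agent
FROM tickets a
LEFT JOIN agents b ON a.agent_id = b.id

Result:
title          | agent
---------------+------
Wrong total    | Fiona
Export error   | Fiona
Stale cache    | NULL 
Wrong timezone | Yara 
Slow page load | Fiona


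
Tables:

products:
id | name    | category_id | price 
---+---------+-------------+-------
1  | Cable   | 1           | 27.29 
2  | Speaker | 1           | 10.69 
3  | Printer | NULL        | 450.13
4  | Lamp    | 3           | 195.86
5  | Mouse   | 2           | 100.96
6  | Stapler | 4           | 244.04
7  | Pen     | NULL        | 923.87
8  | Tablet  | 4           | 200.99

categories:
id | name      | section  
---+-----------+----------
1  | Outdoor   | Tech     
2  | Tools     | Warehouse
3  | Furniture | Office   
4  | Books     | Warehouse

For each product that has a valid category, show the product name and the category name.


INNER JOIN keeps only products rows whose category_id matches an id in categories. Walk through each product:
  - product 1 (Cable): category_id=1 -> matches Outdoor
  - product 2 (Speaker): category_id=1 -> matches Outdoor
  - product 3 (Printer): category_id=NULL, no match -> dropped
  - product 4 (Lamp): category_id=3 -> matches Furniture
  - product 5 (Mouse): category_id=2 -> matches Tools
  - product 6 (Stapler): category_id=4 -> matches Books
  - product 7 (Pen): category_id=NULL, no match -> dropped
  - product 8 (Tablet): category_id=4 -> matches Books
So 2 of 8 rows are dropped.

SQL:
SELECT a.name, b.name AS category
FROM products a
INNER JOIN categories b ON a.category_id = b.id

Result:
name    | category 
--------+----------
Cable   | Outdoor  
Speaker | Outdoor  
Lamp    | Furniture
Mouse   | Tools    
Stapler | Books    
Tablet  | Books    


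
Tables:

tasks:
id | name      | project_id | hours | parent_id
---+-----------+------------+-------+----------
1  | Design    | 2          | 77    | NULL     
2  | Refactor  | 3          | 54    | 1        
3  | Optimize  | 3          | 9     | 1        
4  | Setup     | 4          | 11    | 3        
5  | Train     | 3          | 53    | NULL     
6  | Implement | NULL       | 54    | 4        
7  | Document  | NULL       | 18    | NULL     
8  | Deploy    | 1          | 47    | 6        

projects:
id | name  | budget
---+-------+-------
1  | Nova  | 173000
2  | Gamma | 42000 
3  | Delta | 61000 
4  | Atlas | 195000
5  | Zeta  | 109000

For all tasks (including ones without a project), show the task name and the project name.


LEFT JOIN keeps every row from tasks (the left table); where project_id has no match in projects, the project columns become NULL. Walk through each task:
  - task 1 (Design): project_id=2 -> matches Gamma
  - task 2 (Refactor): project_id=3 -> matches Delta
  - task 3 (Optimize): project_id=3 -> matches Delta
  - task 4 (Setup): project_id=4 -> matches Atlas
  - task 5 (Train): project_id=3 -> matches Delta
  - task 6 (Implement): project_id=NULL, no match -> kept with NULL
  - task 7 (Document): project_id=NULL, no match -> kept with NULL
  - task 8 (Deploy): project_id=1 -> matches Nova
All 8 rows appear; 2 have NULL project.

SQL:
SELECT a.name, b.name AS project
FROM tasks a
LEFT JOIN projects b ON a.project_id = b.id

Result:
name      | project
----------+--------
Design    | Gamma  
Refactor  | Delta  
Optimize  | Delta  
Setup     | Atlas  
Train     | Delta  
Implement | NULL   
Document  | NULL   
Deploy    | Nova   


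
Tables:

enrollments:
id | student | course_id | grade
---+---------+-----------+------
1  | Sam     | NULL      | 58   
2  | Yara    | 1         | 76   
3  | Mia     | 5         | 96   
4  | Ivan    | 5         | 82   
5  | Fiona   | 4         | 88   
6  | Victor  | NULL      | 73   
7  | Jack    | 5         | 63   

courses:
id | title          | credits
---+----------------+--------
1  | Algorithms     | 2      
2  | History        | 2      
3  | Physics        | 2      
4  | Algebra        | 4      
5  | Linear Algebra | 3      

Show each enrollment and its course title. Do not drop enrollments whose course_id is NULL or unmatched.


LEFT JOIN keeps every row from enrollments (the left table); where course_id has no match in courses, the course columns become NULL. Walk through each enrollment:
  - enrollment 1 (Sam): course_id=NULL, no match -> kept with NULL
  - enrollment 2 (Yara): course_id=1 -> matches Algorithms
  - enrollment 3 (Mia): course_id=5 -> matches Linear Algebra
  - enrollment 4 (Ivan): course_id=5 -> matches Linear Algebra
  - enrollment 5 (Fiona): course_id=4 -> matches Algebra
  - enrollment 6 (Victor): course_id=NULL, no match -> kept with NULL
  - enrollment 7 (Jack): course_id=5 -> matches Linear Algebra
All 7 rows appear; 2 have NULL course.

SQL:
SELECT a.student, b.title AS course
FROM enrollments a
LEFT JOIN courses b ON a.course_id = b.id

Result:
student | course        
--------+---------------
Sam     | NULL          
Yara    | Algorithms    
Mia     | Linear Algebra
Ivan    | Linear Algebra
Fiona   | Algebra       
Victor  | NULL          
Jack    | Linear Algebra


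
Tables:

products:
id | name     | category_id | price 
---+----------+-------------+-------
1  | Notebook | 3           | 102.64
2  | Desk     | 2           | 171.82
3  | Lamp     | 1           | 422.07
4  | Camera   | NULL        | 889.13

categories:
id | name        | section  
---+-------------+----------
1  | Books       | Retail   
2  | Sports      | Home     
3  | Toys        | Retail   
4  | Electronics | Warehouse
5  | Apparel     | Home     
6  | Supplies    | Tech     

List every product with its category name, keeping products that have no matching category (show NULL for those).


LEFT JOIN keeps every row from products (the left table); where category_id has no match in categories, the category columns become NULL. Walk through each product:
  - product 1 (Notebook): category_id=3 -> matches Toys
  - product 2 (Desk): category_id=2 -> matches Sports
  - product 3 (Lamp): category_id=1 -> matches Books
  - product 4 (Camera): category_id=NULL, no match -> kept with NULL
All 4 rows appear; 1 has NULL category.

SQL:
SELECT a.name, b.name AS category
FROM products a
LEFT JOIN categories b ON a.category_id = b.id

Result:
name     | category
---------+---------
Notebook | Toys    
Desk     | Sports  
Lamp     | Books   
Camera   | NULL    


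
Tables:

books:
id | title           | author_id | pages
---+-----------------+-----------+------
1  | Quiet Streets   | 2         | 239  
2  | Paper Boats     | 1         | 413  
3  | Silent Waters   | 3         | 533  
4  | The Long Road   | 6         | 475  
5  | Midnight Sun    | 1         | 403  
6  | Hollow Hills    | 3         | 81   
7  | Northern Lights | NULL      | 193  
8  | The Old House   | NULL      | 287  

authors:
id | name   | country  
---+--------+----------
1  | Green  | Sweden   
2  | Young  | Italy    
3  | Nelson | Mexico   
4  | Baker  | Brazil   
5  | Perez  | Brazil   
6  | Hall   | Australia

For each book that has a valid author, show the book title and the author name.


INNER JOIN keeps only books rows whose author_id matches an id in authors. Walk through each book:
  - book 1 (Quiet Streets): author_id=2 -> matches Young
  - book 2 (Paper Boats): author_id=1 -> matches Green
  - book 3 (Silent Waters): author_id=3 -> matches Nelson
  - book 4 (The Long Road): author_id=6 -> matches Hall
  - book 5 (Midnight Sun): author_id=1 -> matches Green
  - book 6 (Hollow Hills): author_id=3 -> matches Nelson
  - book 7 (Northern Lights): author_id=NULL, no match -> dropped
  - book 8 (The Old House): author_id=NULL, no match -> dropped
So 2 of 8 rows are dropped.

SQL:
SELECT a.title, b.name AS author
FROM books a
INNER JOIN authors b ON a.author_id = b.id

Result:
title         | author
--------------+-------
Quiet Streets | Young 
Paper Boats   | Green 
Silent Waters | Nelson
The Long Road | Hall  
Midnight Sun  | Green 
Hollow Hills  | Nelson


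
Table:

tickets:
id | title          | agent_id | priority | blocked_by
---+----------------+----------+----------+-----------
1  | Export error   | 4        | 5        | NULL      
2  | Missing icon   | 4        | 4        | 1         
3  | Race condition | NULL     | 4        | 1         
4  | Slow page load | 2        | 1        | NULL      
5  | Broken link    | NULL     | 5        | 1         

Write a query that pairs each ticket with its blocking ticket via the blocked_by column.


This is a self-join: tickets is joined to a second copy of itself, matching each row's blocked_by to another row's id. Use LEFT JOIN so rows with blocked_by=NULL are kept.
  - ticket 1 (Export error): blocked_by=NULL -> NULL
  - ticket 2 (Missing icon): blocked_by=1 -> Export error
  - ticket 3 (Race condition): blocked_by=1 -> Export error
  - ticket 4 (Slow page load): blocked_by=NULL -> NULL
  - ticket 5 (Broken link): blocked_by=1 -> Export error

SQL:
SELECT a.title AS item, b.title AS blocked_by
FROM tickets a
LEFT JOIN tickets b ON a.blocked_by = b.id

Result:
item           | blocked_by  
---------------+-------------
Export error   | NULL        
Missing icon   | Export error
Race condition | Export error
Slow page load | NULL        
Broken link    | Export error


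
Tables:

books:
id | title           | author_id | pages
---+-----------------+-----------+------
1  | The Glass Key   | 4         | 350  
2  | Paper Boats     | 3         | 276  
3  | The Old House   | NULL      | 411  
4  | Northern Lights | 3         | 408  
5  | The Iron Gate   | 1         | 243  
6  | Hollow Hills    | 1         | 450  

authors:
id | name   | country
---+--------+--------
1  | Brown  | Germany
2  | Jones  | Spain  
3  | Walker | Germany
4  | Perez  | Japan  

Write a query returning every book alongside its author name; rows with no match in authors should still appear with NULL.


LEFT JOIN keeps every row from books (the left table); where author_id has no match in authors, the author columns become NULL. Walk through each book:
  - book 1 (The Glass Key): author_id=4 -> matches Perez
  - book 2 (Paper Boats): author_id=3 -> matches Walker
  - book 3 (The Old House): author_id=NULL, no match -> kept with NULL
  - book 4 (Northern Lights): author_id=3 -> matches Walker
  - book 5 (The Iron Gate): author_id=1 -> matches Brown
  - book 6 (Hollow Hills): author_id=1 -> matches Brown
All 6 rows appear; 1 has NULL author.

SQL:
SELECT a.title, b.name AS author
FROM books a
LEFT JOIN authors b ON a.author_id = b.id

Result:
title           | author
----------------+-------
The Glass Key   | Perez 
Paper Boats     | Walker
The Old House   | NULL  
Northern Lights | Walker
The Iron Gate   | Brown 
Hollow Hills    | Brown 


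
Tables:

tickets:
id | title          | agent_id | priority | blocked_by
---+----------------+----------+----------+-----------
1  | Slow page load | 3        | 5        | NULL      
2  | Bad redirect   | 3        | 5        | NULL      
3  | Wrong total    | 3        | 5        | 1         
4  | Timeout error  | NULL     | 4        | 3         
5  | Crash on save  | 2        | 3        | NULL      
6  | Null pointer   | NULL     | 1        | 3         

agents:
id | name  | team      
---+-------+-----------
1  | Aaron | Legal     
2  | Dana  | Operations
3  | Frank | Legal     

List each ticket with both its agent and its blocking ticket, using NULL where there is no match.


Two LEFT JOINs from the same base table tickets: one to agents via agent_id, one to tickets itself via blocked_by. Both are LEFT so every ticket is preserved.
Match against agents:
  - ticket 1 (Slow page load): agent_id=3 -> matches Frank
  - ticket 2 (Bad redirect): agent_id=3 -> matches Frank
  - ticket 3 (Wrong total): agent_id=3 -> matches Frank
  - ticket 4 (Timeout error): agent_id=NULL, no match -> kept with NULL
  - ticket 5 (Crash on save): agent_id=2 -> matches Dana
  - ticket 6 (Null pointer): agent_id=NULL, no match -> kept with NULL
Match against tickets (self):
  - ticket 1 (Slow page load): blocked_by=NULL -> NULL
  - ticket 2 (Bad redirect): blocked_by=NULL -> NULL
  - ticket 3 (Wrong total): blocked_by=1 -> Slow page load
  - ticket 4 (Timeout error): blocked_by=3 -> Wrong total
  - ticket 5 (Crash on save): blocked_by=NULL -> NULL
  - ticket 6 (Null pointer): blocked_by=3 -> Wrong total

SQL:
SELECT a.title, b.name AS agent, c.title AS blocked_by
FROM tickets a
LEFT JOIN agents b ON a.agent_id = b.id
LEFT JOIN tickets c ON a.blocked_by = c.id

Result:
title          | agent | blocked_by    
---------------+-------+---------------
Slow page load | Frank | NULL          
Bad redirect   | Frank | NULL          
Wrong total    | Frank | Slow page load
Timeout error  | NULL  | Wrong total   
Crash on save  | Dana  | NULL          
Null pointer   | NULL  | Wrong total   


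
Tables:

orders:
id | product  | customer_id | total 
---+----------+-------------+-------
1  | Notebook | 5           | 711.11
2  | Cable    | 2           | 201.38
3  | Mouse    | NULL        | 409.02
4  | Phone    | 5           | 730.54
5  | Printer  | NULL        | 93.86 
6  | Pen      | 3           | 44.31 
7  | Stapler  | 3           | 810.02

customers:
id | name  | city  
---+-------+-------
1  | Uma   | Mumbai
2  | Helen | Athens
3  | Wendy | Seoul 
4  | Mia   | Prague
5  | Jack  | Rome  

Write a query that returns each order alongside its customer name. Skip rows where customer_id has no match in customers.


INNER JOIN keeps only orders rows whose customer_id matches an id in customers. Walk through each order:
  - order 1 (Notebook): customer_id=5 -> matches Jack
  - order 2 (Cable): customer_id=2 -> matches Helen
  - order 3 (Mouse): customer_id=NULL, no match -> dropped
  - order 4 (Phone): customer_id=5 -> matches Jack
  - order 5 (Printer): customer_id=NULL, no match -> dropped
  - order 6 (Pen): customer_id=3 -> matches Wendy
  - order 7 (Stapler): customer_id=3 -> matches Wendy
So 2 of 7 rows are dropped.

SQL:
SELECT a.product, b.name AS customer
FROM orders a
INNER JOIN customers b ON a.customer_id = b.id

Result:
product  | customer
---------+---------
Notebook | Jack    
Cable    | Helen   
Phone    | Jack    
Pen      | Wendy   
Stapler  | Wendy   


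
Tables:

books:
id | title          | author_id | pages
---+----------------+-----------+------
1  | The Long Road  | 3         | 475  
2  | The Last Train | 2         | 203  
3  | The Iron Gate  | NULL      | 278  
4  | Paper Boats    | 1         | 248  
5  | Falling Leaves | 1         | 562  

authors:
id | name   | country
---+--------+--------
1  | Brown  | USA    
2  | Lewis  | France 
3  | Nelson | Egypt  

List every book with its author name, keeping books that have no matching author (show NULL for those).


LEFT JOIN keeps every row from books (the left table); where author_id has no match in authors, the author columns become NULL. Walk through each book:
  - book 1 (The Long Road): author_id=3 -> matches Nelson
  - book 2 (The Last Train): author_id=2 -> matches Lewis
  - book 3 (The Iron Gate): author_id=NULL, no match -> kept with NULL
  - book 4 (Paper Boats): author_id=1 -> matches Brown
  - book 5 (Falling Leaves): author_id=1 -> matches Brown
All 5 rows appear; 1 has NULL author.

SQL:
SELECT a.title, b.name AS author
FROM books a
LEFT JOIN authors b ON a.author_id = b.id

Result:
title          | author
---------------+-------
The Long Road  | Nelson
The Last Train | Lewis 
The Iron Gate  | NULL  
Paper Boats    | Brown 
Falling Leaves | Brown 


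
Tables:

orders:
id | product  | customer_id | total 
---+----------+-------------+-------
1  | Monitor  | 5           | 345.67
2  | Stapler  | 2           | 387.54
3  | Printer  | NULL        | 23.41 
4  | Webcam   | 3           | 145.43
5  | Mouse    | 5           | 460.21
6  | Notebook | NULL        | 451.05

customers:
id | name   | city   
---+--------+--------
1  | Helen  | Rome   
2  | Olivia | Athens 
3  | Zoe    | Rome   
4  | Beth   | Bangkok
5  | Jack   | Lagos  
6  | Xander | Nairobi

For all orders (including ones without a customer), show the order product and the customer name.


LEFT JOIN keeps every row from orders (the left table); where customer_id has no match in customers, the customer columns become NULL. Walk through each order:
  - order 1 (Monitor): customer_id=5 -> matches Jack
  - order 2 (Stapler): customer_id=2 -> matches Olivia
  - order 3 (Printer): customer_id=NULL, no match -> kept with NULL
  - order 4 (Webcam): customer_id=3 -> matches Zoe
  - order 5 (Mouse): customer_id=5 -> matches Jack
  - order 6 (Notebook): customer_id=NULL, no match -> kept with NULL
All 6 rows appear; 2 have NULL customer.

SQL:
SELECT a.product, b.name AS customer
FROM orders a
LEFT JOIN customers b ON a.customer_id = b.id

Result:
product  | customer
---------+---------
Monitor  | Jack    
Stapler  | Olivia  
Printer  | NULL    
Webcam   | Zoe     
Mouse    | Jack    
Notebook | NULL    


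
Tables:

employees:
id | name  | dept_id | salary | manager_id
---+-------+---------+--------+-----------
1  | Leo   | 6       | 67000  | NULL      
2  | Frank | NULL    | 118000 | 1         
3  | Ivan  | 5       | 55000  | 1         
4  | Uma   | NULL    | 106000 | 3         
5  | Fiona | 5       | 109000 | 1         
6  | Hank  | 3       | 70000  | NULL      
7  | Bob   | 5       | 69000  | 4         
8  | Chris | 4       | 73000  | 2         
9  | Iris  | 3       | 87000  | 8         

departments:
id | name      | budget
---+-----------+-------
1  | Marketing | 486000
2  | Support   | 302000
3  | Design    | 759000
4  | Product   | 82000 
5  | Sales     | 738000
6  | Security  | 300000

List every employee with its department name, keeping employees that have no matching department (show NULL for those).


LEFT JOIN keeps every row from employees (the left table); where dept_id has no match in departments, the department columns become NULL. Walk through each employee:
  - employee 1 (Leo): dept_id=6 -> matches Security
  - employee 2 (Frank): dept_id=NULL, no match -> kept with NULL
  - employee 3 (Ivan): dept_id=5 -> matches Sales
  - employee 4 (Uma): dept_id=NULL, no match -> kept with NULL
  - employee 5 (Fiona): dept_id=5 -> matches Sales
  - employee 6 (Hank): dept_id=3 -> matches Design
  - employee 7 (Bob): dept_id=5 -> matches Sales
  - employee 8 (Chris): dept_id=4 -> matches Product
  - employee 9 (Iris): dept_id=3 -> matches Design
All 9 rows appear; 2 have NULL department.

SQL:
SELECT a.name, b.name AS department
FROM employees a
LEFT JOIN departments b ON a.dept_id = b.id

Result:
name  | department
------+-----------
Leo   | Security  
Frank | NULL      
Ivan  | Sales     
Uma   | NULL      
Fiona | Sales     
Hank  | Design    
Bob   | Sales     
Chris | Product   
Iris  | Design    
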